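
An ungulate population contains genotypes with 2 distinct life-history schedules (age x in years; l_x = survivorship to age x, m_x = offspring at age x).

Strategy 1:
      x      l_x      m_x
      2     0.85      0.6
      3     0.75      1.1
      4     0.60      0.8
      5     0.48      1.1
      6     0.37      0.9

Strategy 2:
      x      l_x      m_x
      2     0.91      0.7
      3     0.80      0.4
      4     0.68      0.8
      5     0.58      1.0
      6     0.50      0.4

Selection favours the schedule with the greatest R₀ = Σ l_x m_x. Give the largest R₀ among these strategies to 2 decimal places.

Strategy 1: R₀ = 0.85×0.6 + 0.75×1.1 + 0.60×0.8 + 0.48×1.1 + 0.37×0.9 = 2.6760
Strategy 2: R₀ = 0.91×0.7 + 0.80×0.4 + 0.68×0.8 + 0.58×1.0 + 0.50×0.4 = 2.2810
Highest R₀: strategy 1 with 2.6760.

2.68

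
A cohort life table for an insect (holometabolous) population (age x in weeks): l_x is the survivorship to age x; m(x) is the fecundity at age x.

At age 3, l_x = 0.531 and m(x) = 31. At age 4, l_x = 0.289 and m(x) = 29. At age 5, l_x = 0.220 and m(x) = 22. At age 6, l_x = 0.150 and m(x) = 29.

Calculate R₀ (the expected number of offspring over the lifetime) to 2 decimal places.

R₀ = Σ l_x m(x):
  age 3: 0.531 × 31 = 16.4610
  age 4: 0.289 × 29 = 8.3810
  age 5: 0.220 × 22 = 4.8400
  age 6: 0.150 × 29 = 4.3500
R₀ = 16.4610 + 8.3810 + 4.8400 + 4.3500 = 34.0320

34.03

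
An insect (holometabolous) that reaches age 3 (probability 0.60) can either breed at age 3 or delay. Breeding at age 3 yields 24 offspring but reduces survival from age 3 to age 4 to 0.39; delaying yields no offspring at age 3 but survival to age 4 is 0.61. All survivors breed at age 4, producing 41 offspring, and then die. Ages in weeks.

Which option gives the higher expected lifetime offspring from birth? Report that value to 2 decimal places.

breed at age 3: R₀ = 0.60 × (24 + 0.39 × 41) = 0.60 × 39.9900 = 23.9940
delay to age 4: R₀ = 0.60 × (0.61 × 41) = 0.60 × 25.0100 = 15.0060
Higher: breed at age 3 (23.9940).

23.99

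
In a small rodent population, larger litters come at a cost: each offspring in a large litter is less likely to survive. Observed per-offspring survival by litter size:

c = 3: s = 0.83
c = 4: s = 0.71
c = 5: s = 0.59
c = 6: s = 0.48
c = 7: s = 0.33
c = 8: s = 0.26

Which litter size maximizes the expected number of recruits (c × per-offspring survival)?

5

Expected recruits = c × s(c):
  c=3: 3 × 0.83 = 2.490
  c=4: 4 × 0.71 = 2.840
  c=5: 5 × 0.59 = 2.950
  c=6: 6 × 0.48 = 2.880
  c=7: 7 × 0.33 = 2.310
  c=8: 8 × 0.26 = 2.080
Maximum at c = 5 (2.950 recruits).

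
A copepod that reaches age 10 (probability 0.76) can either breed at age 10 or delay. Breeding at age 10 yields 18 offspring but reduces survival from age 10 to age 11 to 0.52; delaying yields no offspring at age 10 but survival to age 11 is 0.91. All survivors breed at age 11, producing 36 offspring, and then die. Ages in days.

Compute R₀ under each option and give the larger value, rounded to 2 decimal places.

breed at age 10: R₀ = 0.76 × (18 + 0.52 × 36) = 0.76 × 36.7200 = 27.9072
delay to age 11: R₀ = 0.76 × (0.91 × 36) = 0.76 × 32.7600 = 24.8976
Higher: breed at age 10 (27.9072).

27.91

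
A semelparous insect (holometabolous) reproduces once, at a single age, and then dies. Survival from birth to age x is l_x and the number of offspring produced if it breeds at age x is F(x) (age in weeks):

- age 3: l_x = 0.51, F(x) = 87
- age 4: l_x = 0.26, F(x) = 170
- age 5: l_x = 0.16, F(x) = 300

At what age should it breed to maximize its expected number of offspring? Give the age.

Expected offspring if breeding at age x = l_x × F(x):
  age 3: 0.51 × 87 = 44.370
  age 4: 0.26 × 170 = 44.200
  age 5: 0.16 × 300 = 48.000
Maximum at age 5 (48.000).

5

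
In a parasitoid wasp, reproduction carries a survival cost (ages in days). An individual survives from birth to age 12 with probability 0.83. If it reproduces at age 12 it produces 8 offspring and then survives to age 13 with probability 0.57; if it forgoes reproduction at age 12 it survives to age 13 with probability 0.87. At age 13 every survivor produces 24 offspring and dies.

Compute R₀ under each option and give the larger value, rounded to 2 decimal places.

17.99

breed at age 12: R₀ = 0.83 × (8 + 0.57 × 24) = 0.83 × 21.6800 = 17.9944
delay to age 13: R₀ = 0.83 × (0.87 × 24) = 0.83 × 20.8800 = 17.3304
Higher: breed at age 12 (17.9944).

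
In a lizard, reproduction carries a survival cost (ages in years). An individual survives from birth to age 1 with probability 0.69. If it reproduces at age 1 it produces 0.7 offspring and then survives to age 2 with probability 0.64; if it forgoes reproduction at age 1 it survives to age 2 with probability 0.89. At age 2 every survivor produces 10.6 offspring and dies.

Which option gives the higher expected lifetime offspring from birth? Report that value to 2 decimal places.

breed at age 1: R₀ = 0.69 × (0.7 + 0.64 × 10.6) = 0.69 × 7.4840 = 5.1640
delay to age 2: R₀ = 0.69 × (0.89 × 10.6) = 0.69 × 9.4340 = 6.5095
Higher: delay to age 2 (6.5095).

6.51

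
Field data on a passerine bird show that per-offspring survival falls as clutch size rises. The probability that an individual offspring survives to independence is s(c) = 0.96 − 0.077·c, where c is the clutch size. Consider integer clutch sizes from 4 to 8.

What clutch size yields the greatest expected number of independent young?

6

Expected independent young = c × s(c):
  c=4: 4 × 0.652 = 2.608
  c=5: 5 × 0.575 = 2.875
  c=6: 6 × 0.498 = 2.988
  c=7: 7 × 0.421 = 2.947
  c=8: 8 × 0.344 = 2.752
Maximum at c = 6 (2.988 independent young).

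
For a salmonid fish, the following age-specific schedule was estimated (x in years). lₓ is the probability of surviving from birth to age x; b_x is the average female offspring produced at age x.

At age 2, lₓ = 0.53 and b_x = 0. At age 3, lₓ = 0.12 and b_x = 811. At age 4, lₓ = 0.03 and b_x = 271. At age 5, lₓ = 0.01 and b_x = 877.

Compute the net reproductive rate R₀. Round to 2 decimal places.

R₀ = Σ lₓ b_x:
  age 2: 0.53 × 0 = 0.0000
  age 3: 0.12 × 811 = 97.3200
  age 4: 0.03 × 271 = 8.1300
  age 5: 0.01 × 877 = 8.7700
R₀ = 0.0000 + 97.3200 + 8.1300 + 8.7700 = 114.2200

114.22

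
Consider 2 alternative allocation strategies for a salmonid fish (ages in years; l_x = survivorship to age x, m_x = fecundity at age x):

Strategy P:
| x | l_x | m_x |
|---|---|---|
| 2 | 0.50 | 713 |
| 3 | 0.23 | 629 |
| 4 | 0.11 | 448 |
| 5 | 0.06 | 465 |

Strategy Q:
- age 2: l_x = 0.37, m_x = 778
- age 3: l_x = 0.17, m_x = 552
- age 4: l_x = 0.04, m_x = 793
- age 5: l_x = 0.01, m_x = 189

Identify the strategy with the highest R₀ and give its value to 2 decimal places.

578.35

Strategy P: R₀ = 0.50×713 + 0.23×629 + 0.11×448 + 0.06×465 = 578.3500
Strategy Q: R₀ = 0.37×778 + 0.17×552 + 0.04×793 + 0.01×189 = 415.3100
Highest R₀: strategy P with 578.3500.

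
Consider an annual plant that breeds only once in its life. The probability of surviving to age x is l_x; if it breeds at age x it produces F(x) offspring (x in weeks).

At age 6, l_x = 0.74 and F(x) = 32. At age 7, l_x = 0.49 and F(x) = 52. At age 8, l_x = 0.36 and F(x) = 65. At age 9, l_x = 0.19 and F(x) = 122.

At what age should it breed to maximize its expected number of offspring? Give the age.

Expected offspring if breeding at age x = l_x × F(x):
  age 6: 0.74 × 32 = 23.680
  age 7: 0.49 × 52 = 25.480
  age 8: 0.36 × 65 = 23.400
  age 9: 0.19 × 122 = 23.180
Maximum at age 7 (25.480).

7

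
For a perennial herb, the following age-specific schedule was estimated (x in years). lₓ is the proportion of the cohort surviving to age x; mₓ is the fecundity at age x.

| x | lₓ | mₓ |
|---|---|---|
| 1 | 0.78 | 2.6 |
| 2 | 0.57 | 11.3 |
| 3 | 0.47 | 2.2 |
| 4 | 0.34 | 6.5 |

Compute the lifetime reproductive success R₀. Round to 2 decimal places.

R₀ = Σ lₓ mₓ:
  age 1: 0.78 × 2.6 = 2.0280
  age 2: 0.57 × 11.3 = 6.4410
  age 3: 0.47 × 2.2 = 1.0340
  age 4: 0.34 × 6.5 = 2.2100
R₀ = 2.0280 + 6.4410 + 1.0340 + 2.2100 = 11.7130

11.71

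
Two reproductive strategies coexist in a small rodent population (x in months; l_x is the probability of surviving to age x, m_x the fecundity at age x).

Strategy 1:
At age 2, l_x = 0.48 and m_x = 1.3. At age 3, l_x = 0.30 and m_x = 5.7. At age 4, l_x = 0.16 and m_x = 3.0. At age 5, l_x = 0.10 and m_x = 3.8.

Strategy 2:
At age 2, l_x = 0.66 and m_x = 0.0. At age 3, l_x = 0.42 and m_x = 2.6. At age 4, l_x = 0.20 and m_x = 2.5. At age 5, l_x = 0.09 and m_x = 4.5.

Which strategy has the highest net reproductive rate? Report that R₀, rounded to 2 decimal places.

Strategy 1: R₀ = 0.48×1.3 + 0.30×5.7 + 0.16×3.0 + 0.10×3.8 = 3.1940
Strategy 2: R₀ = 0.66×0.0 + 0.42×2.6 + 0.20×2.5 + 0.09×4.5 = 1.9970
Highest R₀: strategy 1 with 3.1940.

3.19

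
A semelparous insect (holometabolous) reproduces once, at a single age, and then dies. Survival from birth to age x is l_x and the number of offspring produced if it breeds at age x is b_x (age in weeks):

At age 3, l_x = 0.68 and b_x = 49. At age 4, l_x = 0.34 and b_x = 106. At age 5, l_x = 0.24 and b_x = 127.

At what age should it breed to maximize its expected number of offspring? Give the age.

4

Expected offspring if breeding at age x = l_x × b_x:
  age 3: 0.68 × 49 = 33.320
  age 4: 0.34 × 106 = 36.040
  age 5: 0.24 × 127 = 30.480
Maximum at age 4 (36.040).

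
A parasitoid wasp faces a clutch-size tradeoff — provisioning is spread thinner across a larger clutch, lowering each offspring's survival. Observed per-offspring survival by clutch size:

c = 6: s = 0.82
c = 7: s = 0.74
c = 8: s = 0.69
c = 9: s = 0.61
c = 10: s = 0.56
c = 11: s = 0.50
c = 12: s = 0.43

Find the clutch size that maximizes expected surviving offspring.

Expected surviving offspring = c × s(c):
  c=6: 6 × 0.82 = 4.920
  c=7: 7 × 0.74 = 5.180
  c=8: 8 × 0.69 = 5.520
  c=9: 9 × 0.61 = 5.490
  c=10: 10 × 0.56 = 5.600
  c=11: 11 × 0.50 = 5.500
  c=12: 12 × 0.43 = 5.160
Maximum at c = 10 (5.600 surviving offspring).

10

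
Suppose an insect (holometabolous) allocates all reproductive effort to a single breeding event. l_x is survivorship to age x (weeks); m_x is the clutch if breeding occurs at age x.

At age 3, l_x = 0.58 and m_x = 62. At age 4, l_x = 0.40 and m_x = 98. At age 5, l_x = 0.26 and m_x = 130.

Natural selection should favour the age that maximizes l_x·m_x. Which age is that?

Expected offspring if breeding at age x = l_x × m_x:
  age 3: 0.58 × 62 = 35.960
  age 4: 0.40 × 98 = 39.200
  age 5: 0.26 × 130 = 33.800
Maximum at age 4 (39.200).

4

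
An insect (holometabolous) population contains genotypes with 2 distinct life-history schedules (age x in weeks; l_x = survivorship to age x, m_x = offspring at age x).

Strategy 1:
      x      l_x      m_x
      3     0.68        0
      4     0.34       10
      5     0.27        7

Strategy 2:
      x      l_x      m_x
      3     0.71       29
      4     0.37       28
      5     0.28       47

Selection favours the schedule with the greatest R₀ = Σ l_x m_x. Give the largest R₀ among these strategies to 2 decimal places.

Strategy 1: R₀ = 0.68×0 + 0.34×10 + 0.27×7 = 5.2900
Strategy 2: R₀ = 0.71×29 + 0.37×28 + 0.28×47 = 44.1100
Highest R₀: strategy 2 with 44.1100.

44.11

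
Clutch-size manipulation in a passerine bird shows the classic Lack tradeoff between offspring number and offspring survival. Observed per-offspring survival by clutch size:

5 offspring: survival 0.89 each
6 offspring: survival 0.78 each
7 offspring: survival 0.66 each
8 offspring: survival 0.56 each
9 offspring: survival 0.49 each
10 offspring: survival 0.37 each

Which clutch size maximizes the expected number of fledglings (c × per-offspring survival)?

Expected fledglings = c × s(c):
  c=5: 5 × 0.89 = 4.450
  c=6: 6 × 0.78 = 4.680
  c=7: 7 × 0.66 = 4.620
  c=8: 8 × 0.56 = 4.480
  c=9: 9 × 0.49 = 4.410
  c=10: 10 × 0.37 = 3.700
Maximum at c = 6 (4.680 fledglings).

6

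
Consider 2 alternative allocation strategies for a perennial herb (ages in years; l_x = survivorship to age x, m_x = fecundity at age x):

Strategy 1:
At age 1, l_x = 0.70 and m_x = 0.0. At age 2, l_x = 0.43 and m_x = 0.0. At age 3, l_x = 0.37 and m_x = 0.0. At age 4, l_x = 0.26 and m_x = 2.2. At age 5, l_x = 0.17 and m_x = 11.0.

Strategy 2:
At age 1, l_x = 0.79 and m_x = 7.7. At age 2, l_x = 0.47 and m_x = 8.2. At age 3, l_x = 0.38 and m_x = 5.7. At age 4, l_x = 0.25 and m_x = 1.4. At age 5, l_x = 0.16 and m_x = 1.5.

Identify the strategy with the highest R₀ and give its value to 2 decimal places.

Strategy 1: R₀ = 0.70×0.0 + 0.43×0.0 + 0.37×0.0 + 0.26×2.2 + 0.17×11.0 = 2.4420
Strategy 2: R₀ = 0.79×7.7 + 0.47×8.2 + 0.38×5.7 + 0.25×1.4 + 0.16×1.5 = 12.6930
Highest R₀: strategy 2 with 12.6930.

12.69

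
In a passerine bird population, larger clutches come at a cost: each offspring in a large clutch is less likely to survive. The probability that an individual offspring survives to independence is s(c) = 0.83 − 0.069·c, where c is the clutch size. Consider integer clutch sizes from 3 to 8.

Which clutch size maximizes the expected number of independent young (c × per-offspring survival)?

6

Expected independent young = c × s(c):
  c=3: 3 × 0.623 = 1.869
  c=4: 4 × 0.554 = 2.216
  c=5: 5 × 0.485 = 2.425
  c=6: 6 × 0.416 = 2.496
  c=7: 7 × 0.347 = 2.429
  c=8: 8 × 0.278 = 2.224
Maximum at c = 6 (2.496 independent young).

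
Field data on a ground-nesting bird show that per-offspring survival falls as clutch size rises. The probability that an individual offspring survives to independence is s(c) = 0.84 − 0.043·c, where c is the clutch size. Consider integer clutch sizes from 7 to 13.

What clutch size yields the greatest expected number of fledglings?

10

Expected fledglings = c × s(c):
  c=7: 7 × 0.539 = 3.773
  c=8: 8 × 0.496 = 3.968
  c=9: 9 × 0.453 = 4.077
  c=10: 10 × 0.410 = 4.100
  c=11: 11 × 0.367 = 4.037
  c=12: 12 × 0.324 = 3.888
  c=13: 13 × 0.281 = 3.653
Maximum at c = 10 (4.100 fledglings).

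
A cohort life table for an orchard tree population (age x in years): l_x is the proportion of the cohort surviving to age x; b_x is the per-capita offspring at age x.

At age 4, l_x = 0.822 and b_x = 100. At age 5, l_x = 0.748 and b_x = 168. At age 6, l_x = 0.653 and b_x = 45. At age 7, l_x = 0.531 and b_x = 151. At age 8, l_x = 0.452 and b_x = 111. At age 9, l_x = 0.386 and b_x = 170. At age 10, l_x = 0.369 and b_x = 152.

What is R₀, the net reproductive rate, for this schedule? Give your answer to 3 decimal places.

489.310

R₀ = Σ l_x b_x:
  age 4: 0.822 × 100 = 82.2000
  age 5: 0.748 × 168 = 125.6640
  age 6: 0.653 × 45 = 29.3850
  age 7: 0.531 × 151 = 80.1810
  age 8: 0.452 × 111 = 50.1720
  age 9: 0.386 × 170 = 65.6200
  age 10: 0.369 × 152 = 56.0880
R₀ = 82.2000 + 125.6640 + 29.3850 + 80.1810 + 50.1720 + 65.6200 + 56.0880 = 489.3100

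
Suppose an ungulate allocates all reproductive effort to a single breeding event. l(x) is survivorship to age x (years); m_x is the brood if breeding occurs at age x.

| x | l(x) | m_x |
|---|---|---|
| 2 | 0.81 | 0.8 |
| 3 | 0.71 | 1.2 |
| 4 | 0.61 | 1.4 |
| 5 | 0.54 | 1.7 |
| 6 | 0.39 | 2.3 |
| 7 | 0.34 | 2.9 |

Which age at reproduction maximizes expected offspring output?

Expected offspring if breeding at age x = l(x) × m_x:
  age 2: 0.81 × 0.8 = 0.648
  age 3: 0.71 × 1.2 = 0.852
  age 4: 0.61 × 1.4 = 0.854
  age 5: 0.54 × 1.7 = 0.918
  age 6: 0.39 × 2.3 = 0.897
  age 7: 0.34 × 2.9 = 0.986
Maximum at age 7 (0.986).

7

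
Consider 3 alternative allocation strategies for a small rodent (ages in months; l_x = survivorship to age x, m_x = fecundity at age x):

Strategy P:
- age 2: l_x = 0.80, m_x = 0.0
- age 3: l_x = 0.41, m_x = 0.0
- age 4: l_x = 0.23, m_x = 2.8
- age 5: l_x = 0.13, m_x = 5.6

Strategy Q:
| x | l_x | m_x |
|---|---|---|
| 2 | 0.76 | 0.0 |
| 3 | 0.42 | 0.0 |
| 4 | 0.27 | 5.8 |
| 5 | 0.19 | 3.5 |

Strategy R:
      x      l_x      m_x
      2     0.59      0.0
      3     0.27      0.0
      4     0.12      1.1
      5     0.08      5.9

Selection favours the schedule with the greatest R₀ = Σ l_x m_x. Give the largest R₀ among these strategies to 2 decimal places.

2.23

Strategy P: R₀ = 0.80×0.0 + 0.41×0.0 + 0.23×2.8 + 0.13×5.6 = 1.3720
Strategy Q: R₀ = 0.76×0.0 + 0.42×0.0 + 0.27×5.8 + 0.19×3.5 = 2.2310
Strategy R: R₀ = 0.59×0.0 + 0.27×0.0 + 0.12×1.1 + 0.08×5.9 = 0.6040
Highest R₀: strategy Q with 2.2310.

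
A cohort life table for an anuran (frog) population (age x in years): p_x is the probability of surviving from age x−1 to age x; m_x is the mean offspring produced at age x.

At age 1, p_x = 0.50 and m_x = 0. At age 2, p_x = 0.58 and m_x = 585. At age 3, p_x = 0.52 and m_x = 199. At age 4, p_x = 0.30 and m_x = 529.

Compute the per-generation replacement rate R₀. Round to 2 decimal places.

Survivorship from birth: l_x = p_1·p_2·…·p_x.
  l_1 = 0.50000
  l_2 = 0.29000
  l_3 = 0.15080
  l_4 = 0.04524
R₀ = Σ l_x m_x:
  age 1: 0.50000 × 0 = 0.0000
  age 2: 0.29000 × 585 = 169.6500
  age 3: 0.15080 × 199 = 30.0092
  age 4: 0.04524 × 529 = 23.9320
R₀ = 0.0000 + 169.6500 + 30.0092 + 23.9320 = 223.5912

223.59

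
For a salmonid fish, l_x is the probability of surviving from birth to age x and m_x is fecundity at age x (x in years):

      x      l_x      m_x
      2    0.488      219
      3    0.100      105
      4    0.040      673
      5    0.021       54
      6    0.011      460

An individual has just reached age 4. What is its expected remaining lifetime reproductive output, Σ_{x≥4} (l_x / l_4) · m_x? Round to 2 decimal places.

827.85

l_4 = 0.040. Conditional survival from age 4 to x is l_x / l_4.
  x=4: (0.040/0.040) × 673 = 673.0000
  x=5: (0.021/0.040) × 54 = 28.3500
  x=6: (0.011/0.040) × 460 = 126.5000
Sum = 673.0000 + 28.3500 + 126.5000 = 827.8500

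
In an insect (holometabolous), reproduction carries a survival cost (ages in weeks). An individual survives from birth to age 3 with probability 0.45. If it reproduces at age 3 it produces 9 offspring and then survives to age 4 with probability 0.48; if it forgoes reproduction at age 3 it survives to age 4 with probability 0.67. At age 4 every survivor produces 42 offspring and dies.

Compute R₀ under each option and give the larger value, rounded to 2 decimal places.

breed at age 3: R₀ = 0.45 × (9 + 0.48 × 42) = 0.45 × 29.1600 = 13.1220
delay to age 4: R₀ = 0.45 × (0.67 × 42) = 0.45 × 28.1400 = 12.6630
Higher: breed at age 3 (13.1220).

13.12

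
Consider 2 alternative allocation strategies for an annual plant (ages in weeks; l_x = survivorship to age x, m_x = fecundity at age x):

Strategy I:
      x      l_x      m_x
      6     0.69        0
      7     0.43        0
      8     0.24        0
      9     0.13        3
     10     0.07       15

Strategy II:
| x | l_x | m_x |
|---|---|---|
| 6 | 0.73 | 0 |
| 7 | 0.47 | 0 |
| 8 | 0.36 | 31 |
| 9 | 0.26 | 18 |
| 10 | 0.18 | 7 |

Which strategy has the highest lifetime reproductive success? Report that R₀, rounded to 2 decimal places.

Strategy I: R₀ = 0.69×0 + 0.43×0 + 0.24×0 + 0.13×3 + 0.07×15 = 1.4400
Strategy II: R₀ = 0.73×0 + 0.47×0 + 0.36×31 + 0.26×18 + 0.18×7 = 17.1000
Highest R₀: strategy II with 17.1000.

17.10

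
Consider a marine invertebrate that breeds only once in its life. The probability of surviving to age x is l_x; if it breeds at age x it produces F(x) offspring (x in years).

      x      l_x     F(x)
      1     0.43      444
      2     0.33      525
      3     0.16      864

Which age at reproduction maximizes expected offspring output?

1

Expected offspring if breeding at age x = l_x × F(x):
  age 1: 0.43 × 444 = 190.920
  age 2: 0.33 × 525 = 173.250
  age 3: 0.16 × 864 = 138.240
Maximum at age 1 (190.920).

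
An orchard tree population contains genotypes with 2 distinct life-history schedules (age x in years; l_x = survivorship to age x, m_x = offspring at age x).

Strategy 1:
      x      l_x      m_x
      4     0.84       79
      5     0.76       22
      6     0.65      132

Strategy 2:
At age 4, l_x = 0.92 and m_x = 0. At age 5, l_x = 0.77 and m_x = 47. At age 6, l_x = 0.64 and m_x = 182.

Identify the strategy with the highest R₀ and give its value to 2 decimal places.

Strategy 1: R₀ = 0.84×79 + 0.76×22 + 0.65×132 = 168.8800
Strategy 2: R₀ = 0.92×0 + 0.77×47 + 0.64×182 = 152.6700
Highest R₀: strategy 1 with 168.8800.

168.88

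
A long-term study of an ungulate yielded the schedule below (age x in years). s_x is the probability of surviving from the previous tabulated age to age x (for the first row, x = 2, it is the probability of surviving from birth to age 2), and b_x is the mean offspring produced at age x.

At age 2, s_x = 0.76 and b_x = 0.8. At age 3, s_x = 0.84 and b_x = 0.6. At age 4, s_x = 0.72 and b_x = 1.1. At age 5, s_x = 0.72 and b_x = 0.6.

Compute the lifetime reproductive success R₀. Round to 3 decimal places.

Survivorship from birth: l_x = s_2·s_3·…·s_x.
  l_2 = 0.76000
  l_3 = 0.63840
  l_4 = 0.45965
  l_5 = 0.33095
R₀ = Σ l_x b_x:
  age 2: 0.76000 × 0.8 = 0.6080
  age 3: 0.63840 × 0.6 = 0.3830
  age 4: 0.45965 × 1.1 = 0.5056
  age 5: 0.33095 × 0.6 = 0.1986
R₀ = 0.6080 + 0.3830 + 0.5056 + 0.1986 = 1.6952

1.695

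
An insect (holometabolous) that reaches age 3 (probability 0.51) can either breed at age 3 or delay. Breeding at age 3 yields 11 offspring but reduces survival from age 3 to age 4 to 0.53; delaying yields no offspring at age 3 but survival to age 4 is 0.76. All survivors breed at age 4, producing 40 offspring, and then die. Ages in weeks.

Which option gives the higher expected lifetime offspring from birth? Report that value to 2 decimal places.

16.42

breed at age 3: R₀ = 0.51 × (11 + 0.53 × 40) = 0.51 × 32.2000 = 16.4220
delay to age 4: R₀ = 0.51 × (0.76 × 40) = 0.51 × 30.4000 = 15.5040
Higher: breed at age 3 (16.4220).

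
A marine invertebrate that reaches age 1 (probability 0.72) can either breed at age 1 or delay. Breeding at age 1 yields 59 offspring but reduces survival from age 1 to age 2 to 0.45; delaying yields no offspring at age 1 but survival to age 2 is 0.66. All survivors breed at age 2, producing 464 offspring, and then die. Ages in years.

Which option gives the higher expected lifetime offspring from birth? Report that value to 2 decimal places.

breed at age 1: R₀ = 0.72 × (59 + 0.45 × 464) = 0.72 × 267.8000 = 192.8160
delay to age 2: R₀ = 0.72 × (0.66 × 464) = 0.72 × 306.2400 = 220.4928
Higher: delay to age 2 (220.4928).

220.49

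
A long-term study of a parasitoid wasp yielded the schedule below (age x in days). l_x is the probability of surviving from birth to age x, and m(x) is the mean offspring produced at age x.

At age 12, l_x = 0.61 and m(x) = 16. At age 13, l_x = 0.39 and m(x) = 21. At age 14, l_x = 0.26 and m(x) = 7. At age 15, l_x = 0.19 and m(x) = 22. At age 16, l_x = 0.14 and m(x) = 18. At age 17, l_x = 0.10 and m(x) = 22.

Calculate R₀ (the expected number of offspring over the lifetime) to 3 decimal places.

R₀ = Σ l_x m(x):
  age 12: 0.61 × 16 = 9.7600
  age 13: 0.39 × 21 = 8.1900
  age 14: 0.26 × 7 = 1.8200
  age 15: 0.19 × 22 = 4.1800
  age 16: 0.14 × 18 = 2.5200
  age 17: 0.10 × 22 = 2.2000
R₀ = 9.7600 + 8.1900 + 1.8200 + 4.1800 + 2.5200 + 2.2000 = 28.6700

28.670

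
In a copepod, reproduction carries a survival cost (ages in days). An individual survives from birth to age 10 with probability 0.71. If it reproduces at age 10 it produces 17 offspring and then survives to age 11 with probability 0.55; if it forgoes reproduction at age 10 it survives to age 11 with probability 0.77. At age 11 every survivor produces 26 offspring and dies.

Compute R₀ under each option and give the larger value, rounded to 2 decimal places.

22.22

breed at age 10: R₀ = 0.71 × (17 + 0.55 × 26) = 0.71 × 31.3000 = 22.2230
delay to age 11: R₀ = 0.71 × (0.77 × 26) = 0.71 × 20.0200 = 14.2142
Higher: breed at age 10 (22.2230).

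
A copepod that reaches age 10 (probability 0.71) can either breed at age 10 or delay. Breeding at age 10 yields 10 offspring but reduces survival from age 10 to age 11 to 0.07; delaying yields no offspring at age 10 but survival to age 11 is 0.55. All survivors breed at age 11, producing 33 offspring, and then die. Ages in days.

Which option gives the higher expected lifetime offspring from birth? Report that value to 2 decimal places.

12.89

breed at age 10: R₀ = 0.71 × (10 + 0.07 × 33) = 0.71 × 12.3100 = 8.7401
delay to age 11: R₀ = 0.71 × (0.55 × 33) = 0.71 × 18.1500 = 12.8865
Higher: delay to age 11 (12.8865).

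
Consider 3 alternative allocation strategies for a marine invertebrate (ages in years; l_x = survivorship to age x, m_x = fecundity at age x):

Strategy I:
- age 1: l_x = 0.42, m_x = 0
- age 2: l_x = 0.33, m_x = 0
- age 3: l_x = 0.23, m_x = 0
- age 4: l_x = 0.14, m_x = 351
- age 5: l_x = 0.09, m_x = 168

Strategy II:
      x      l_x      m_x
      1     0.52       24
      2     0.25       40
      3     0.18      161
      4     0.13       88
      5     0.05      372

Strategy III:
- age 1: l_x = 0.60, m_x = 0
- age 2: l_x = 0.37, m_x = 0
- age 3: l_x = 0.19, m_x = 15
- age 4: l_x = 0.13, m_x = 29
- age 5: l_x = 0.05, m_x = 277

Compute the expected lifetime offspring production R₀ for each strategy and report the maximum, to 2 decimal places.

81.50

Strategy I: R₀ = 0.42×0 + 0.33×0 + 0.23×0 + 0.14×351 + 0.09×168 = 64.2600
Strategy II: R₀ = 0.52×24 + 0.25×40 + 0.18×161 + 0.13×88 + 0.05×372 = 81.5000
Strategy III: R₀ = 0.60×0 + 0.37×0 + 0.19×15 + 0.13×29 + 0.05×277 = 20.4700
Highest R₀: strategy II with 81.5000.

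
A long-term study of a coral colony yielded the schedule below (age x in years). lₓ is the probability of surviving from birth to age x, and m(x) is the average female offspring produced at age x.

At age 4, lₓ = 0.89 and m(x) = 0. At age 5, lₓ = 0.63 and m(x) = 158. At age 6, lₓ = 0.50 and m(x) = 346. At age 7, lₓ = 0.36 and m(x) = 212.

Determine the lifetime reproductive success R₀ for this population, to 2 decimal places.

R₀ = Σ lₓ m(x):
  age 4: 0.89 × 0 = 0.0000
  age 5: 0.63 × 158 = 99.5400
  age 6: 0.50 × 346 = 173.0000
  age 7: 0.36 × 212 = 76.3200
R₀ = 0.0000 + 99.5400 + 173.0000 + 76.3200 = 348.8600

348.86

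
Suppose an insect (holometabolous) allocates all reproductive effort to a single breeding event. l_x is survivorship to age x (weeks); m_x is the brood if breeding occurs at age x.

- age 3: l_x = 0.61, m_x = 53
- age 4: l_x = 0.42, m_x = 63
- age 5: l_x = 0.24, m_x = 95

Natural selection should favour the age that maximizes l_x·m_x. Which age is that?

Expected offspring if breeding at age x = l_x × m_x:
  age 3: 0.61 × 53 = 32.330
  age 4: 0.42 × 63 = 26.460
  age 5: 0.24 × 95 = 22.800
Maximum at age 3 (32.330).

3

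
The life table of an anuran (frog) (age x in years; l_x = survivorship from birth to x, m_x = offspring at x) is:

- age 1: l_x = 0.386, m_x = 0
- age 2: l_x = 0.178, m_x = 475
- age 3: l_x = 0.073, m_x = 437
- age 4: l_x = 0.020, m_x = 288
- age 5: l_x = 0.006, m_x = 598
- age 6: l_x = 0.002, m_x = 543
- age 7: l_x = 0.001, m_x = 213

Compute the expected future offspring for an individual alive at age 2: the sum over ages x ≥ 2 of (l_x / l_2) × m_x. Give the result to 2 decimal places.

l_2 = 0.178. Conditional survival from age 2 to x is l_x / l_2.
  x=2: (0.178/0.178) × 475 = 475.0000
  x=3: (0.073/0.178) × 437 = 179.2191
  x=4: (0.020/0.178) × 288 = 32.3596
  x=5: (0.006/0.178) × 598 = 20.1573
  x=6: (0.002/0.178) × 543 = 6.1011
  x=7: (0.001/0.178) × 213 = 1.1966
Sum = 475.0000 + 179.2191 + 32.3596 + 20.1573 + 6.1011 + 1.1966 = 714.0337

714.03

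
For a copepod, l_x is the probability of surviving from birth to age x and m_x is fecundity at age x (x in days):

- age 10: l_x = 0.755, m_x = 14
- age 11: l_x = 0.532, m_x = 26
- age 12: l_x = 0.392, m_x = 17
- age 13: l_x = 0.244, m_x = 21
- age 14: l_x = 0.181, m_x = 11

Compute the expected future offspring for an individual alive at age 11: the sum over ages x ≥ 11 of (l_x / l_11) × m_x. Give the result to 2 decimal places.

l_11 = 0.532. Conditional survival from age 11 to x is l_x / l_11.
  x=11: (0.532/0.532) × 26 = 26.0000
  x=12: (0.392/0.532) × 17 = 12.5263
  x=13: (0.244/0.532) × 21 = 9.6316
  x=14: (0.181/0.532) × 11 = 3.7425
Sum = 26.0000 + 12.5263 + 9.6316 + 3.7425 = 51.9004

51.90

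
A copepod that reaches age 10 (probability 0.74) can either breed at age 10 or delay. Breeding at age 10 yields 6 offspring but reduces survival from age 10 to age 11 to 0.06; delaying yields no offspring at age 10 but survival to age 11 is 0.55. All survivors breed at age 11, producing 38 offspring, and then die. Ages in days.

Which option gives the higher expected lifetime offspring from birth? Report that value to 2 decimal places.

breed at age 10: R₀ = 0.74 × (6 + 0.06 × 38) = 0.74 × 8.2800 = 6.1272
delay to age 11: R₀ = 0.74 × (0.55 × 38) = 0.74 × 20.9000 = 15.4660
Higher: delay to age 11 (15.4660).

15.47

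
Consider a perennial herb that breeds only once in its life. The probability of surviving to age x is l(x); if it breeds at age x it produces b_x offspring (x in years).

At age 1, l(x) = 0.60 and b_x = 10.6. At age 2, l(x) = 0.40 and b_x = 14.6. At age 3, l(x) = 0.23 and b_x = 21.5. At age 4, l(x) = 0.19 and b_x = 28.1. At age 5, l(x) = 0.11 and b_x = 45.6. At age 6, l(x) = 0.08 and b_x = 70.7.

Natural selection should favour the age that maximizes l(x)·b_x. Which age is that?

Expected offspring if breeding at age x = l(x) × b_x:
  age 1: 0.60 × 10.6 = 6.360
  age 2: 0.40 × 14.6 = 5.840
  age 3: 0.23 × 21.5 = 4.945
  age 4: 0.19 × 28.1 = 5.339
  age 5: 0.11 × 45.6 = 5.016
  age 6: 0.08 × 70.7 = 5.656
Maximum at age 1 (6.360).

1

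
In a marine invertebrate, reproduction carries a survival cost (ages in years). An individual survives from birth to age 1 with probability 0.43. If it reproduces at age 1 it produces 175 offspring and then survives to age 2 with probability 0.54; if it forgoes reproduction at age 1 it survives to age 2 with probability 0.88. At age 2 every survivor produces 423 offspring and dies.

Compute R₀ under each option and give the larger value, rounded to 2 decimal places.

breed at age 1: R₀ = 0.43 × (175 + 0.54 × 423) = 0.43 × 403.4200 = 173.4706
delay to age 2: R₀ = 0.43 × (0.88 × 423) = 0.43 × 372.2400 = 160.0632
Higher: breed at age 1 (173.4706).

173.47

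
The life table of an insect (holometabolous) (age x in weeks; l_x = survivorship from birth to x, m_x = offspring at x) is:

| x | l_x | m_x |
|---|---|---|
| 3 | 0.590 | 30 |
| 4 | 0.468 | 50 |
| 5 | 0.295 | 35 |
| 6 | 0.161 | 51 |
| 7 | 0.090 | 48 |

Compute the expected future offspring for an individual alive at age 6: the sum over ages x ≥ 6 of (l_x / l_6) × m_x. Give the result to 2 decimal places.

l_6 = 0.161. Conditional survival from age 6 to x is l_x / l_6.
  x=6: (0.161/0.161) × 51 = 51.0000
  x=7: (0.090/0.161) × 48 = 26.8323
Sum = 51.0000 + 26.8323 = 77.8323

77.83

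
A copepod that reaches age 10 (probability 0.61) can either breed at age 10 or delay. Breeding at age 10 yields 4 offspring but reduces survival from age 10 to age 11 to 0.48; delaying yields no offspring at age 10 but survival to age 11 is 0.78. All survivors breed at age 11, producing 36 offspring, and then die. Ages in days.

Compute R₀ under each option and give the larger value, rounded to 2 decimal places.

17.13

breed at age 10: R₀ = 0.61 × (4 + 0.48 × 36) = 0.61 × 21.2800 = 12.9808
delay to age 11: R₀ = 0.61 × (0.78 × 36) = 0.61 × 28.0800 = 17.1288
Higher: delay to age 11 (17.1288).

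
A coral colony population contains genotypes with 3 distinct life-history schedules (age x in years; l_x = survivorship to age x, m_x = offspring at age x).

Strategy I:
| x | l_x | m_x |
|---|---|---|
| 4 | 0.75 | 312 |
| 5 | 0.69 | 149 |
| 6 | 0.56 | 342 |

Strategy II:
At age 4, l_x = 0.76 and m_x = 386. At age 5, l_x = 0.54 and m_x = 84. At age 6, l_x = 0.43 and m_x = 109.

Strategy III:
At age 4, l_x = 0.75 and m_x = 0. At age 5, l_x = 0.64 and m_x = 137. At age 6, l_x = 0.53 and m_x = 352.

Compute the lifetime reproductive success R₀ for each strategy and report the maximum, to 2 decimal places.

528.33

Strategy I: R₀ = 0.75×312 + 0.69×149 + 0.56×342 = 528.3300
Strategy II: R₀ = 0.76×386 + 0.54×84 + 0.43×109 = 385.5900
Strategy III: R₀ = 0.75×0 + 0.64×137 + 0.53×352 = 274.2400
Highest R₀: strategy I with 528.3300.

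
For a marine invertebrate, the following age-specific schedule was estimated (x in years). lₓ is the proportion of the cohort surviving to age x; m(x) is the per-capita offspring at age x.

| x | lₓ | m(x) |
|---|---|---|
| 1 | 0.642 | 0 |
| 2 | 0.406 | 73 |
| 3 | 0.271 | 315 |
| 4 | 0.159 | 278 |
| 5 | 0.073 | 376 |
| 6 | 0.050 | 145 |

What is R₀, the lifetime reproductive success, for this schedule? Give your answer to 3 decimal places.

193.903

R₀ = Σ lₓ m(x):
  age 1: 0.642 × 0 = 0.0000
  age 2: 0.406 × 73 = 29.6380
  age 3: 0.271 × 315 = 85.3650
  age 4: 0.159 × 278 = 44.2020
  age 5: 0.073 × 376 = 27.4480
  age 6: 0.050 × 145 = 7.2500
R₀ = 0.0000 + 29.6380 + 85.3650 + 44.2020 + 27.4480 + 7.2500 = 193.9030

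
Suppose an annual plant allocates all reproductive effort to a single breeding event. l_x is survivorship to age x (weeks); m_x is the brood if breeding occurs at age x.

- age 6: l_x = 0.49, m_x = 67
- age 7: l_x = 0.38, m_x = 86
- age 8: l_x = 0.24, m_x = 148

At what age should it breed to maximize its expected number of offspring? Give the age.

Expected offspring if breeding at age x = l_x × m_x:
  age 6: 0.49 × 67 = 32.830
  age 7: 0.38 × 86 = 32.680
  age 8: 0.24 × 148 = 35.520
Maximum at age 8 (35.520).

8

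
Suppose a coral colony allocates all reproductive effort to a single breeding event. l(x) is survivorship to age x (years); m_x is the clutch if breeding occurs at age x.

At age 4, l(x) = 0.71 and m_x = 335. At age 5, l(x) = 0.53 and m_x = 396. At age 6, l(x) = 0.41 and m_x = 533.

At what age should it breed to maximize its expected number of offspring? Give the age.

4

Expected offspring if breeding at age x = l(x) × m_x:
  age 4: 0.71 × 335 = 237.850
  age 5: 0.53 × 396 = 209.880
  age 6: 0.41 × 533 = 218.530
Maximum at age 4 (237.850).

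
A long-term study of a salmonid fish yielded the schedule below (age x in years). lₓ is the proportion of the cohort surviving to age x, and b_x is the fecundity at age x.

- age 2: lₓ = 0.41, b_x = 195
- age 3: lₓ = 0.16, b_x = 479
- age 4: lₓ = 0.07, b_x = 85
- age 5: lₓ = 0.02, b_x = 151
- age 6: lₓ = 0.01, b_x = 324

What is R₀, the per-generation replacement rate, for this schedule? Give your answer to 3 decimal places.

168.800

R₀ = Σ lₓ b_x:
  age 2: 0.41 × 195 = 79.9500
  age 3: 0.16 × 479 = 76.6400
  age 4: 0.07 × 85 = 5.9500
  age 5: 0.02 × 151 = 3.0200
  age 6: 0.01 × 324 = 3.2400
R₀ = 79.9500 + 76.6400 + 5.9500 + 3.0200 + 3.2400 = 168.8000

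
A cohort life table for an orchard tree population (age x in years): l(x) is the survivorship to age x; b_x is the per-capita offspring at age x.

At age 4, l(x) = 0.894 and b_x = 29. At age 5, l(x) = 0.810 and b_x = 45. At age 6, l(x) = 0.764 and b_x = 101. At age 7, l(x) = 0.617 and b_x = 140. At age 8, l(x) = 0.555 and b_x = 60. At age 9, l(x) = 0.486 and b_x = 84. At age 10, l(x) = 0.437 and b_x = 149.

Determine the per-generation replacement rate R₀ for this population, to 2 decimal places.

R₀ = Σ l(x) b_x:
  age 4: 0.894 × 29 = 25.9260
  age 5: 0.810 × 45 = 36.4500
  age 6: 0.764 × 101 = 77.1640
  age 7: 0.617 × 140 = 86.3800
  age 8: 0.555 × 60 = 33.3000
  age 9: 0.486 × 84 = 40.8240
  age 10: 0.437 × 149 = 65.1130
R₀ = 25.9260 + 36.4500 + 77.1640 + 86.3800 + 33.3000 + 40.8240 + 65.1130 = 365.1570

365.16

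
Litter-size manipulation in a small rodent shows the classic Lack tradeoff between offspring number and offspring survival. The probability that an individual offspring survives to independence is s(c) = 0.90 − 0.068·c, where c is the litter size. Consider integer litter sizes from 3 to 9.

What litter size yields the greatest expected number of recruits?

Expected recruits = c × s(c):
  c=3: 3 × 0.696 = 2.088
  c=4: 4 × 0.628 = 2.512
  c=5: 5 × 0.560 = 2.800
  c=6: 6 × 0.492 = 2.952
  c=7: 7 × 0.424 = 2.968
  c=8: 8 × 0.356 = 2.848
  c=9: 9 × 0.288 = 2.592
Maximum at c = 7 (2.968 recruits).

7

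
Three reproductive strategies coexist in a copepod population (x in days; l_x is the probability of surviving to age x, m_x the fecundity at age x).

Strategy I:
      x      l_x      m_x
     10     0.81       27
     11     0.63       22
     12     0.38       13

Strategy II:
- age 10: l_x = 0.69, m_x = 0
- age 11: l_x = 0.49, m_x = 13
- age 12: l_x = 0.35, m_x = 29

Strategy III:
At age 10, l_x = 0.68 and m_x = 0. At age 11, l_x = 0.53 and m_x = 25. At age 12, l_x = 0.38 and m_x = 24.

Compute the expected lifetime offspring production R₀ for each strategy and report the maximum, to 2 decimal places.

40.67

Strategy I: R₀ = 0.81×27 + 0.63×22 + 0.38×13 = 40.6700
Strategy II: R₀ = 0.69×0 + 0.49×13 + 0.35×29 = 16.5200
Strategy III: R₀ = 0.68×0 + 0.53×25 + 0.38×24 = 22.3700
Highest R₀: strategy I with 40.6700.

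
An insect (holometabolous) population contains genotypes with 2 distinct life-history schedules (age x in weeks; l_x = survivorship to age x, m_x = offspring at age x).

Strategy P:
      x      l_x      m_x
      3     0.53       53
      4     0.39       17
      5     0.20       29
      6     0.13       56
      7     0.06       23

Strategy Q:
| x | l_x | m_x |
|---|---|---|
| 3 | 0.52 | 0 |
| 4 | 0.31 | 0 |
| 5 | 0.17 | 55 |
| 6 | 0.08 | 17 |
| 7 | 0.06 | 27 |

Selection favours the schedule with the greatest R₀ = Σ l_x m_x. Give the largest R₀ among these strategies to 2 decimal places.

49.18

Strategy P: R₀ = 0.53×53 + 0.39×17 + 0.20×29 + 0.13×56 + 0.06×23 = 49.1800
Strategy Q: R₀ = 0.52×0 + 0.31×0 + 0.17×55 + 0.08×17 + 0.06×27 = 12.3300
Highest R₀: strategy P with 49.1800.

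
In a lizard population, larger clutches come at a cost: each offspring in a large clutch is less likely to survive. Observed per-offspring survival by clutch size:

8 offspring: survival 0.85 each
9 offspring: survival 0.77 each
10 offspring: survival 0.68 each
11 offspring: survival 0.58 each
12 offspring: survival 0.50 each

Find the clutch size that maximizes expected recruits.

Expected recruits = c × s(c):
  c=8: 8 × 0.85 = 6.800
  c=9: 9 × 0.77 = 6.930
  c=10: 10 × 0.68 = 6.800
  c=11: 11 × 0.58 = 6.380
  c=12: 12 × 0.50 = 6.000
Maximum at c = 9 (6.930 recruits).

9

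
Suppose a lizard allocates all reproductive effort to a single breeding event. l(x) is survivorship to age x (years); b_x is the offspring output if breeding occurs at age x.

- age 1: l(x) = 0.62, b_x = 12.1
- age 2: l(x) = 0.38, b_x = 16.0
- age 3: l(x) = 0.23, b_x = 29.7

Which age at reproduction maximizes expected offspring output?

1

Expected offspring if breeding at age x = l(x) × b_x:
  age 1: 0.62 × 12.1 = 7.502
  age 2: 0.38 × 16.0 = 6.080
  age 3: 0.23 × 29.7 = 6.831
Maximum at age 1 (7.502).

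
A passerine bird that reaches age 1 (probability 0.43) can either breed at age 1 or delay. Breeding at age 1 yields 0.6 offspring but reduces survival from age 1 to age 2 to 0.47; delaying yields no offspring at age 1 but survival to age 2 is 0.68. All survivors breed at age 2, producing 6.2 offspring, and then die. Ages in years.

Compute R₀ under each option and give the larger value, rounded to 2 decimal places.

1.81

breed at age 1: R₀ = 0.43 × (0.6 + 0.47 × 6.2) = 0.43 × 3.5140 = 1.5110
delay to age 2: R₀ = 0.43 × (0.68 × 6.2) = 0.43 × 4.2160 = 1.8129
Higher: delay to age 2 (1.8129).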